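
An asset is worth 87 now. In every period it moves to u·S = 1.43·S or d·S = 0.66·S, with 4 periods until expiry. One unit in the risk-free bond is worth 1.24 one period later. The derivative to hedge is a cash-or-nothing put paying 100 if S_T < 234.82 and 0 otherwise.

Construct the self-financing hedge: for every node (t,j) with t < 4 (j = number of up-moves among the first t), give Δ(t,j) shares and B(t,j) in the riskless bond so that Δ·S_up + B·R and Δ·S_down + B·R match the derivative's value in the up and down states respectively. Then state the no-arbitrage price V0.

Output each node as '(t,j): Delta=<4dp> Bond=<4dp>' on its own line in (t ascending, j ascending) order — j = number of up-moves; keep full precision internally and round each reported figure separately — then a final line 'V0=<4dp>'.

No-arbitrage ⇒ martingale measure with p* = (R−d)/(u−d) = 0.7532.
Payoff layer (t=4): V(4,0)=100.0000, V(4,1)=100.0000, V(4,2)=100.0000, V(4,3)=100.0000, V(4,4)=0.0000
  t=3,j=0: stock 25.0122 → up 35.7674 (V=100.0000), down 16.5080 (V=100.0000). Price 80.6452; hedge Δ=0.0000, bond B=80.6452.
  t=3,j=1: stock 54.1930 → up 77.4960 (V=100.0000), down 35.7674 (V=100.0000). Price 80.6452; hedge Δ=0.0000, bond B=80.6452.
  t=3,j=2: stock 117.4182 → up 167.9080 (V=100.0000), down 77.4960 (V=100.0000). Price 80.6452; hedge Δ=0.0000, bond B=80.6452.
  t=3,j=3: stock 254.4060 → up 363.8006 (V=0.0000), down 167.9080 (V=100.0000). Price 19.8995; hedge Δ=-0.5105, bond B=149.7696.
  t=2,j=0: stock 37.8972 → up 54.1930 (V=80.6452), down 25.0122 (V=80.6452). Price 65.0364; hedge Δ=0.0000, bond B=65.0364.
  t=2,j=1: stock 82.1106 → up 117.4182 (V=80.6452), down 54.1930 (V=80.6452). Price 65.0364; hedge Δ=0.0000, bond B=65.0364.
  t=2,j=2: stock 177.9063 → up 254.4060 (V=19.8995), down 117.4182 (V=80.6452). Price 28.1360; hedge Δ=-0.4434, bond B=107.0265.
  t=1,j=0: stock 57.4200 → up 82.1106 (V=65.0364), down 37.8972 (V=65.0364). Price 52.4487; hedge Δ=0.0000, bond B=52.4487.
  t=1,j=1: stock 124.4100 → up 177.9063 (V=28.1360), down 82.1106 (V=65.0364). Price 30.0333; hedge Δ=-0.3852, bond B=77.9559.
  t=0,j=0: stock 87.0000 → up 124.4100 (V=30.0333), down 57.4200 (V=52.4487). Price 28.6810; hedge Δ=-0.3346, bond B=57.7919.
Each (Δ,B) replicates both successor values, so the strategy is self-financing and V0 is arbitrage-free.

(0,0): Delta=-0.3346 Bond=57.7919
(1,0): Delta=0.0000 Bond=52.4487
(1,1): Delta=-0.3852 Bond=77.9559
(2,0): Delta=0.0000 Bond=65.0364
(2,1): Delta=0.0000 Bond=65.0364
(2,2): Delta=-0.4434 Bond=107.0265
(3,0): Delta=0.0000 Bond=80.6452
(3,1): Delta=0.0000 Bond=80.6452
(3,2): Delta=0.0000 Bond=80.6452
(3,3): Delta=-0.5105 Bond=149.7696
V0=28.6810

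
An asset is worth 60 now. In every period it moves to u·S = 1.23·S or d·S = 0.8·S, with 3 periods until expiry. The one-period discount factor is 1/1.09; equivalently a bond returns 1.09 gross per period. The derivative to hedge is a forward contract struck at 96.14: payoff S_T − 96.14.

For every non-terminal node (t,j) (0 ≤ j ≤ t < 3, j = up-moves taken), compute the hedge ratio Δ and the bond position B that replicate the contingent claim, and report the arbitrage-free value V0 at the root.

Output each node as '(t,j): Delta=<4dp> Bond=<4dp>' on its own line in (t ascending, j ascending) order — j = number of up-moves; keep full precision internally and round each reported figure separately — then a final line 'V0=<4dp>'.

Since d<R<u, set p* = (R−d)/(u−d) = 0.6744; price each node as the discounted p*-expectation of its children.
Terminal payoffs: V(3,0)=-65.4200, V(3,1)=-48.9080, V(3,2)=-23.5208, V(3,3)=15.5120
(2,0): S=38.4000. Δ = (V_up−V_dn)/(S_up−S_dn) = (-48.9080−-65.4200)/(47.2320−30.7200) = 1.0000. V = [p*·-48.9080 + (1−p*)·-65.4200]/1.09 = -49.8018. B = V − Δ·S = -88.2018.
(2,1): S=59.0400. Δ = (V_up−V_dn)/(S_up−S_dn) = (-23.5208−-48.9080)/(72.6192−47.2320) = 1.0000. V = [p*·-23.5208 + (1−p*)·-48.9080]/1.09 = -29.1618. B = V − Δ·S = -88.2018.
(2,2): S=90.7740. Δ = (V_up−V_dn)/(S_up−S_dn) = (15.5120−-23.5208)/(111.6520−72.6192) = 1.0000. V = [p*·15.5120 + (1−p*)·-23.5208]/1.09 = 2.5722. B = V − Δ·S = -88.2018.
(1,0): S=48.0000. Δ = (V_up−V_dn)/(S_up−S_dn) = (-29.1618−-49.8018)/(59.0400−38.4000) = 1.0000. V = [p*·-29.1618 + (1−p*)·-49.8018]/1.09 = -32.9191. B = V − Δ·S = -80.9191.
(1,1): S=73.8000. Δ = (V_up−V_dn)/(S_up−S_dn) = (2.5722−-29.1618)/(90.7740−59.0400) = 1.0000. V = [p*·2.5722 + (1−p*)·-29.1618]/1.09 = -7.1191. B = V − Δ·S = -80.9191.
(0,0): S=60.0000. Δ = (V_up−V_dn)/(S_up−S_dn) = (-7.1191−-32.9191)/(73.8000−48.0000) = 1.0000. V = [p*·-7.1191 + (1−p*)·-32.9191]/1.09 = -14.2377. B = V − Δ·S = -74.2377.
Root portfolio cost Δ·60+B reproduces V0=-14.2377.

(0,0): Delta=1.0000 Bond=-74.2377
(1,0): Delta=1.0000 Bond=-80.9191
(1,1): Delta=1.0000 Bond=-80.9191
(2,0): Delta=1.0000 Bond=-88.2018
(2,1): Delta=1.0000 Bond=-88.2018
(2,2): Delta=1.0000 Bond=-88.2018
V0=-14.2377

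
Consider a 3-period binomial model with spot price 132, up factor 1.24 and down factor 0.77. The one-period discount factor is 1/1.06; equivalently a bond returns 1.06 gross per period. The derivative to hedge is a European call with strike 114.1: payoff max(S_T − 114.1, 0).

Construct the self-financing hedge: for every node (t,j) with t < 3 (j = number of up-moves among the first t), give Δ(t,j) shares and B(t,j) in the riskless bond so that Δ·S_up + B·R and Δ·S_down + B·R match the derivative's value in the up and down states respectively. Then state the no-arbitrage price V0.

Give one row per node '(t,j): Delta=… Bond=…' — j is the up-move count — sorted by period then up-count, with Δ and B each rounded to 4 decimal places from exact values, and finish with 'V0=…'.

No-arbitrage ⇒ martingale measure with p* = (R−d)/(u−d) = 0.6170.
Payoff layer (t=3): V(3,0)=0.0000, V(3,1)=0.0000, V(3,2)=42.1817, V(3,3)=137.5744
  t=2,j=0: stock 78.2628 → up 97.0459 (V=0.0000), down 60.2624 (V=0.0000). Price 0.0000; hedge Δ=0.0000, bond B=0.0000.
  t=2,j=1: stock 126.0336 → up 156.2817 (V=42.1817), down 97.0459 (V=0.0000). Price 24.5538; hedge Δ=0.7121, bond B=-65.1945.
  t=2,j=2: stock 202.9632 → up 251.6744 (V=137.5744), down 156.2817 (V=42.1817). Price 95.3217; hedge Δ=1.0000, bond B=-107.6415.
  t=1,j=0: stock 101.6400 → up 126.0336 (V=24.5538), down 78.2628 (V=0.0000). Price 14.2926; hedge Δ=0.5140, bond B=-37.9494.
  t=1,j=1: stock 163.6800 → up 202.9632 (V=95.3217), down 126.0336 (V=24.5538). Price 64.3576; hedge Δ=0.9199, bond B=-86.2124.
  t=0,j=0: stock 132.0000 → up 163.6800 (V=64.3576), down 101.6400 (V=14.2926). Price 42.6262; hedge Δ=0.8070, bond B=-63.8950.
Check: Δ(0,0)·S0 + B(0,0) = 42.6262 = V0.

(0,0): Delta=0.8070 Bond=-63.8950
(1,0): Delta=0.5140 Bond=-37.9494
(1,1): Delta=0.9199 Bond=-86.2124
(2,0): Delta=0.0000 Bond=0.0000
(2,1): Delta=0.7121 Bond=-65.1945
(2,2): Delta=1.0000 Bond=-107.6415
V0=42.6262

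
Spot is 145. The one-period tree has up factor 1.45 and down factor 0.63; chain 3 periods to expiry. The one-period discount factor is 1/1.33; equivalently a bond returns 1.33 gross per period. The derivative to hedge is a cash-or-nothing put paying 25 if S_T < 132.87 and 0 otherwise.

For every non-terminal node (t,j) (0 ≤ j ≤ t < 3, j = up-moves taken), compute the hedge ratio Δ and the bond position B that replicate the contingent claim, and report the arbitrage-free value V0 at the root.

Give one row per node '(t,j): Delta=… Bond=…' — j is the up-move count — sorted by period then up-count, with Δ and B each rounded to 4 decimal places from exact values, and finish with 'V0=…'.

(0,0): Delta=-0.0297 Bond=4.9224
(1,0): Delta=-0.2142 Bond=23.4024
(1,1): Delta=-0.0160 Bond=3.6573
(2,0): Delta=0.0000 Bond=18.7970
(2,1): Delta=-0.2302 Bond=33.2386
(2,2): Delta=0.0000 Bond=0.0000
V0=0.6161

No-arbitrage ⇒ martingale measure with p* = (R−d)/(u−d) = 0.8537.
At expiry t=3: V(3,0)=25.0000, V(3,1)=25.0000, V(3,2)=0.0000, V(3,3)=0.0000
Node (2,0) S=57.5505: V=(p*·25.0000+(1−p*)·25.0000)/1.33=18.7970; Δ=(25.0000−25.0000)/(83.4482−36.2568)=0.0000; B=V−Δ·S=18.7970
Node (2,1) S=132.4575: V=(p*·0.0000+(1−p*)·25.0000)/1.33=2.7508; Δ=(0.0000−25.0000)/(192.0634−83.4482)=-0.2302; B=V−Δ·S=33.2386
Node (2,2) S=304.8625: V=(p*·0.0000+(1−p*)·0.0000)/1.33=0.0000; Δ=(0.0000−0.0000)/(442.0506−192.0634)=0.0000; B=V−Δ·S=0.0000
Node (1,0) S=91.3500: V=(p*·2.7508+(1−p*)·18.7970)/1.33=3.8338; Δ=(2.7508−18.7970)/(132.4575−57.5505)=-0.2142; B=V−Δ·S=23.4024
Node (1,1) S=210.2500: V=(p*·0.0000+(1−p*)·2.7508)/1.33=0.3027; Δ=(0.0000−2.7508)/(304.8625−132.4575)=-0.0160; B=V−Δ·S=3.6573
Node (0,0) S=145.0000: V=(p*·0.3027+(1−p*)·3.8338)/1.33=0.6161; Δ=(0.3027−3.8338)/(210.2500−91.3500)=-0.0297; B=V−Δ·S=4.9224
The time-0 hedge costs 0.6161, which is the no-arbitrage price.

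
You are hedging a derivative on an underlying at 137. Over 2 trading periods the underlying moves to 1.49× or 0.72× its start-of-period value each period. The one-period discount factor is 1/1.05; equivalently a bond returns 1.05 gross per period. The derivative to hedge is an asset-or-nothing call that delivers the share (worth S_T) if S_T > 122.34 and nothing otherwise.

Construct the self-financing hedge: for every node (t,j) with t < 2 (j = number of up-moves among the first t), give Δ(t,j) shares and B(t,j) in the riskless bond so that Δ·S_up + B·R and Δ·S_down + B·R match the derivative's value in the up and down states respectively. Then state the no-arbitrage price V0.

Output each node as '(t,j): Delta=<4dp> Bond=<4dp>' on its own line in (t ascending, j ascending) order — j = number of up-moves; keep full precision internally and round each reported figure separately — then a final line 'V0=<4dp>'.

No-arbitrage ⇒ martingale measure with p* = (R−d)/(u−d) = 0.4286.
Terminal values V(2,·): V(2,0)=0.0000, V(2,1)=146.9736, V(2,2)=304.1537
  t=1,j=0: stock 98.6400 → up 146.9736 (V=146.9736), down 71.0208 (V=0.0000). Price 59.9892; hedge Δ=1.9351, bond B=-130.8856.
  t=1,j=1: stock 204.1300 → up 304.1537 (V=304.1537), down 146.9736 (V=146.9736). Price 204.1300; hedge Δ=1.0000, bond B=0.0000.
  t=0,j=0: stock 137.0000 → up 204.1300 (V=204.1300), down 98.6400 (V=59.9892). Price 115.9656; hedge Δ=1.3664, bond B=-71.2302.
Root portfolio cost Δ·137+B reproduces V0=115.9656.

(0,0): Delta=1.3664 Bond=-71.2302
(1,0): Delta=1.9351 Bond=-130.8856
(1,1): Delta=1.0000 Bond=0.0000
V0=115.9656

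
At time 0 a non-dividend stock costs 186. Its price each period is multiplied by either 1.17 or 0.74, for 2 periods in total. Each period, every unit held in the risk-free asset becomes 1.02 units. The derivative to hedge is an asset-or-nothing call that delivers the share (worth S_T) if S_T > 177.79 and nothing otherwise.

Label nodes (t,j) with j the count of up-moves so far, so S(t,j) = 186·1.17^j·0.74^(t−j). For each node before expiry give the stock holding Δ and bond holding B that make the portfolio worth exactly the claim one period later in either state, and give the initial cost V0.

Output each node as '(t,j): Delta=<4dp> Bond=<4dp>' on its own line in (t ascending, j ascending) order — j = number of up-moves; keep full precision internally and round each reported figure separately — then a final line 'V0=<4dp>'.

Under the risk-neutral measure, an up-move has probability p* = (R−d)/(u−d) = 0.6512 and values discount at R = 1.02.
Terminal payoffs: V(2,0)=0.0000, V(2,1)=0.0000, V(2,2)=254.6154
  t=1,j=0: stock 137.6400 → up 161.0388 (V=0.0000), down 101.8536 (V=0.0000). Price 0.0000; hedge Δ=0.0000, bond B=0.0000.
  t=1,j=1: stock 217.6200 → up 254.6154 (V=254.6154), down 161.0388 (V=0.0000). Price 162.5452; hedge Δ=2.7209, bond B=-429.5837.
  t=0,j=0: stock 186.0000 → up 217.6200 (V=162.5452), down 137.6400 (V=0.0000). Price 103.7680; hedge Δ=2.0323, bond B=-274.2440.
Self-financing check: at every node Δ·S+B equals the discounted successor values.

(0,0): Delta=2.0323 Bond=-274.2440
(1,0): Delta=0.0000 Bond=0.0000
(1,1): Delta=2.7209 Bond=-429.5837
V0=103.7680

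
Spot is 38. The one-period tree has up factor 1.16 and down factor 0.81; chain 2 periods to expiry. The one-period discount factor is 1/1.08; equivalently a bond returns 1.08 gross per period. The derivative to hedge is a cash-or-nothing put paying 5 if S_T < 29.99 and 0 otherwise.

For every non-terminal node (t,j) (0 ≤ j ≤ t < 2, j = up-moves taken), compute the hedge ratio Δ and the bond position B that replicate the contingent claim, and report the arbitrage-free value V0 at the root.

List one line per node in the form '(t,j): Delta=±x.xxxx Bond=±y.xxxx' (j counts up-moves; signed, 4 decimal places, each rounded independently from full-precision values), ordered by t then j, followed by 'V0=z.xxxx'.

Risk-neutral probability p* = (R−d)/(u−d) = (1.08−0.81)/(1.16−0.81) = 0.7714.
Terminal payoffs: V(2,0)=5.0000, V(2,1)=0.0000, V(2,2)=0.0000
(1,0): S=30.7800. Δ = (V_up−V_dn)/(S_up−S_dn) = (0.0000−5.0000)/(35.7048−24.9318) = -0.4641. V = [p*·0.0000 + (1−p*)·5.0000]/1.08 = 1.0582. B = V − Δ·S = 15.3439.
(1,1): S=44.0800. Δ = (V_up−V_dn)/(S_up−S_dn) = (0.0000−0.0000)/(51.1328−35.7048) = 0.0000. V = [p*·0.0000 + (1−p*)·0.0000]/1.08 = 0.0000. B = V − Δ·S = 0.0000.
(0,0): S=38.0000. Δ = (V_up−V_dn)/(S_up−S_dn) = (0.0000−1.0582)/(44.0800−30.7800) = -0.0796. V = [p*·0.0000 + (1−p*)·1.0582]/1.08 = 0.2240. B = V − Δ·S = 3.2474.
Each (Δ,B) replicates both successor values, so the strategy is self-financing and V0 is arbitrage-free.

(0,0): Delta=-0.0796 Bond=3.2474
(1,0): Delta=-0.4641 Bond=15.3439
(1,1): Delta=0.0000 Bond=0.0000
V0=0.2240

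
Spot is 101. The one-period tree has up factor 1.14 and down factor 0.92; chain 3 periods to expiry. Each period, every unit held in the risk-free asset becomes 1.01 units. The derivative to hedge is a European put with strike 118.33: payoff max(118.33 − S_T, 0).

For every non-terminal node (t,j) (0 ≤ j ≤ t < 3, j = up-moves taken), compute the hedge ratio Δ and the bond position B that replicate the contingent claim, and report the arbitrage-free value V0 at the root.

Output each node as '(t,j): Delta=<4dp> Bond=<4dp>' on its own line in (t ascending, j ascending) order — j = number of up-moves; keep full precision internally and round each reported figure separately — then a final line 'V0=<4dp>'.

(0,0): Delta=-0.7350 Bond=90.8630
(1,0): Delta=-0.9519 Bond=111.9252
(1,1): Delta=-0.4822 Bond=62.6610
(2,0): Delta=-1.0000 Bond=117.1584
(2,1): Delta=-0.8958 Bond=107.1020
(2,2): Delta=0.0000 Bond=0.0000
V0=16.6296

The replicating-portfolio and risk-neutral prices coincide; use p* = (1.01−0.92)/(1.14−0.92) = 0.4091 for the latter.
Payoff layer (t=3): V(3,0)=39.6825, V(3,1)=20.8755, V(3,2)=0.0000, V(3,3)=0.0000
(2,0): S=85.4864. Δ = (V_up−V_dn)/(S_up−S_dn) = (20.8755−39.6825)/(97.4545−78.6475) = -1.0000. V = [p*·20.8755 + (1−p*)·39.6825]/1.01 = 31.6720. B = V − Δ·S = 117.1584.
(2,1): S=105.9288. Δ = (V_up−V_dn)/(S_up−S_dn) = (0.0000−20.8755)/(120.7588−97.4545) = -0.8958. V = [p*·0.0000 + (1−p*)·20.8755]/1.01 = 12.2134. B = V − Δ·S = 107.1020.
(2,2): S=131.2596. Δ = (V_up−V_dn)/(S_up−S_dn) = (0.0000−0.0000)/(149.6359−120.7588) = 0.0000. V = [p*·0.0000 + (1−p*)·0.0000]/1.01 = 0.0000. B = V − Δ·S = 0.0000.
(1,0): S=92.9200. Δ = (V_up−V_dn)/(S_up−S_dn) = (12.2134−31.6720)/(105.9288−85.4864) = -0.9519. V = [p*·12.2134 + (1−p*)·31.6720]/1.01 = 23.4769. B = V − Δ·S = 111.9252.
(1,1): S=115.1400. Δ = (V_up−V_dn)/(S_up−S_dn) = (0.0000−12.2134)/(131.2596−105.9288) = -0.4822. V = [p*·0.0000 + (1−p*)·12.2134]/1.01 = 7.1455. B = V − Δ·S = 62.6610.
(0,0): S=101.0000. Δ = (V_up−V_dn)/(S_up−S_dn) = (7.1455−23.4769)/(115.1400−92.9200) = -0.7350. V = [p*·7.1455 + (1−p*)·23.4769]/1.01 = 16.6296. B = V − Δ·S = 90.8630.
Self-financing check: at every node Δ·S+B equals the discounted successor values.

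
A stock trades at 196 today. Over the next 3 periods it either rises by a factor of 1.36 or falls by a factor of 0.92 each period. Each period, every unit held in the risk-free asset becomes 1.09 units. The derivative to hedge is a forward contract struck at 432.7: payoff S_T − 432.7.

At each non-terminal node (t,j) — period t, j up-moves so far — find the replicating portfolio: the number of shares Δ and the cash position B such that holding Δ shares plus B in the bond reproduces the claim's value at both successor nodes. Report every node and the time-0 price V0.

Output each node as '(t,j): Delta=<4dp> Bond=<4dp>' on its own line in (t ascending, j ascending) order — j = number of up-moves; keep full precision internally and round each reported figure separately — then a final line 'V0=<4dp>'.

(0,0): Delta=1.0000 Bond=-334.1238
(1,0): Delta=1.0000 Bond=-364.1949
(1,1): Delta=1.0000 Bond=-364.1949
(2,0): Delta=1.0000 Bond=-396.9725
(2,1): Delta=1.0000 Bond=-396.9725
(2,2): Delta=1.0000 Bond=-396.9725
V0=-138.1238

Since d<R<u, set p* = (R−d)/(u−d) = 0.3864; price each node as the discounted p*-expectation of its children.
At expiry t=3: V(3,0)=-280.0772, V(3,1)=-207.0836, V(3,2)=-99.1801, V(3,3)=60.3294
(2,0): S=165.8944. Δ = (V_up−V_dn)/(S_up−S_dn) = (-207.0836−-280.0772)/(225.6164−152.6228) = 1.0000. V = [p*·-207.0836 + (1−p*)·-280.0772]/1.09 = -231.0781. B = V − Δ·S = -396.9725.
(2,1): S=245.2352. Δ = (V_up−V_dn)/(S_up−S_dn) = (-99.1801−-207.0836)/(333.5199−225.6164) = 1.0000. V = [p*·-99.1801 + (1−p*)·-207.0836]/1.09 = -151.7373. B = V − Δ·S = -396.9725.
(2,2): S=362.5216. Δ = (V_up−V_dn)/(S_up−S_dn) = (60.3294−-99.1801)/(493.0294−333.5199) = 1.0000. V = [p*·60.3294 + (1−p*)·-99.1801]/1.09 = -34.4509. B = V − Δ·S = -396.9725.
(1,0): S=180.3200. Δ = (V_up−V_dn)/(S_up−S_dn) = (-151.7373−-231.0781)/(245.2352−165.8944) = 1.0000. V = [p*·-151.7373 + (1−p*)·-231.0781]/1.09 = -183.8749. B = V − Δ·S = -364.1949.
(1,1): S=266.5600. Δ = (V_up−V_dn)/(S_up−S_dn) = (-34.4509−-151.7373)/(362.5216−245.2352) = 1.0000. V = [p*·-34.4509 + (1−p*)·-151.7373]/1.09 = -97.6349. B = V − Δ·S = -364.1949.
(0,0): S=196.0000. Δ = (V_up−V_dn)/(S_up−S_dn) = (-97.6349−-183.8749)/(266.5600−180.3200) = 1.0000. V = [p*·-97.6349 + (1−p*)·-183.8749]/1.09 = -138.1238. B = V − Δ·S = -334.1238.
Self-financing check: at every node Δ·S+B equals the discounted successor values.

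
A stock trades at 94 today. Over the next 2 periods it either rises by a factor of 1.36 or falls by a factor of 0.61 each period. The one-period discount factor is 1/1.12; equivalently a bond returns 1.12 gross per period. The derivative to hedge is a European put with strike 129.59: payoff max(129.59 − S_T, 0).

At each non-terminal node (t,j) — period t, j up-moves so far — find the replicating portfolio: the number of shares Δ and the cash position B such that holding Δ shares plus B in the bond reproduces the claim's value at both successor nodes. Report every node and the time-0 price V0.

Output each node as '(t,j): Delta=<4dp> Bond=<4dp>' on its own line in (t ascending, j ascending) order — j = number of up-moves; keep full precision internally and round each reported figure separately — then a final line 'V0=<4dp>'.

Under the risk-neutral measure, an up-move has probability p* = (R−d)/(u−d) = 0.6800 and values discount at R = 1.12.
Payoff layer (t=2): V(2,0)=94.6126, V(2,1)=51.6076, V(2,2)=0.0000
  t=1,j=0: stock 57.3400 → up 77.9824 (V=51.6076), down 34.9774 (V=94.6126). Price 58.3654; hedge Δ=-1.0000, bond B=115.7054.
  t=1,j=1: stock 127.8400 → up 173.8624 (V=0.0000), down 77.9824 (V=51.6076). Price 14.7450; hedge Δ=-0.5383, bond B=83.5552.
  t=0,j=0: stock 94.0000 → up 127.8400 (V=14.7450), down 57.3400 (V=58.3654). Price 25.6282; hedge Δ=-0.6187, bond B=83.7886.
The time-0 hedge costs 25.6282, which is the no-arbitrage price.

(0,0): Delta=-0.6187 Bond=83.7886
(1,0): Delta=-1.0000 Bond=115.7054
(1,1): Delta=-0.5383 Bond=83.5552
V0=25.6282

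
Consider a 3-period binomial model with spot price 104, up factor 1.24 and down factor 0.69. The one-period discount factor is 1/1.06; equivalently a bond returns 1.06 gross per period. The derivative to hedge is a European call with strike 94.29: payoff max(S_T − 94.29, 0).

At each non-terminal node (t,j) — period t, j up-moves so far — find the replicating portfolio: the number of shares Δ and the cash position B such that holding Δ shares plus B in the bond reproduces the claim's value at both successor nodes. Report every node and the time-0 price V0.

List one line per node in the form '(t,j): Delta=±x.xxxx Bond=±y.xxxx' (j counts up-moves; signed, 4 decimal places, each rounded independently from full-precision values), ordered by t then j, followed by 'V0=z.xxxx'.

Risk-neutral probability p* = (R−d)/(u−d) = (1.06−0.69)/(1.24−0.69) = 0.6727.
Terminal values V(3,·): V(3,0)=0.0000, V(3,1)=0.0000, V(3,2)=16.0482, V(3,3)=103.9989
  t=2,j=0: stock 49.5144 → up 61.3979 (V=0.0000), down 34.1649 (V=0.0000). Price 0.0000; hedge Δ=0.0000, bond B=0.0000.
  t=2,j=1: stock 88.9824 → up 110.3382 (V=16.0482), down 61.3979 (V=0.0000). Price 10.1849; hedge Δ=0.3279, bond B=-18.9936.
  t=2,j=2: stock 159.9104 → up 198.2889 (V=103.9989), down 110.3382 (V=16.0482). Price 70.9576; hedge Δ=1.0000, bond B=-88.9528.
  t=1,j=0: stock 71.7600 → up 88.9824 (V=10.1849), down 49.5144 (V=0.0000). Price 6.4639; hedge Δ=0.2581, bond B=-12.0542.
  t=1,j=1: stock 128.9600 → up 159.9104 (V=70.9576), down 88.9824 (V=10.1849). Price 48.1777; hedge Δ=0.8568, bond B=-62.3180.
  t=0,j=0: stock 104.0000 → up 128.9600 (V=48.1777), down 71.7600 (V=6.4639). Price 32.5716; hedge Δ=0.7293, bond B=-43.2717.
Check: Δ(0,0)·S0 + B(0,0) = 32.5716 = V0.

(0,0): Delta=0.7293 Bond=-43.2717
(1,0): Delta=0.2581 Bond=-12.0542
(1,1): Delta=0.8568 Bond=-62.3180
(2,0): Delta=0.0000 Bond=0.0000
(2,1): Delta=0.3279 Bond=-18.9936
(2,2): Delta=1.0000 Bond=-88.9528
V0=32.5716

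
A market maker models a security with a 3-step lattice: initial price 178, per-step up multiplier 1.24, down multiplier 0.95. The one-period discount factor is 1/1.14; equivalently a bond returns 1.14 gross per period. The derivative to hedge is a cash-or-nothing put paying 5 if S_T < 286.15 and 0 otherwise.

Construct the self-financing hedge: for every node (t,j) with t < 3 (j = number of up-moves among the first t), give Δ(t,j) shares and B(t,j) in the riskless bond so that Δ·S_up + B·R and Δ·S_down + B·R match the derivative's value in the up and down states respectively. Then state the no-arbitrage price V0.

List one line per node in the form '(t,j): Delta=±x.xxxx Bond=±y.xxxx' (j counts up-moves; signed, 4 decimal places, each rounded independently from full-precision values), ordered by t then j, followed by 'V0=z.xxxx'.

(0,0): Delta=-0.0320 Bond=8.1205
(1,0): Delta=0.0000 Bond=3.8473
(1,1): Delta=-0.0449 Bond=12.1047
(2,0): Delta=0.0000 Bond=4.3860
(2,1): Delta=0.0000 Bond=4.3860
(2,2): Delta=-0.0630 Bond=18.7538
V0=2.4257

No-arbitrage ⇒ martingale measure with p* = (R−d)/(u−d) = 0.6552.
Terminal values V(3,·): V(3,0)=5.0000, V(3,1)=5.0000, V(3,2)=5.0000, V(3,3)=0.0000
(2,0): S=160.6450. Δ = (V_up−V_dn)/(S_up−S_dn) = (5.0000−5.0000)/(199.1998−152.6127) = 0.0000. V = [p*·5.0000 + (1−p*)·5.0000]/1.14 = 4.3860. B = V − Δ·S = 4.3860.
(2,1): S=209.6840. Δ = (V_up−V_dn)/(S_up−S_dn) = (5.0000−5.0000)/(260.0082−199.1998) = 0.0000. V = [p*·5.0000 + (1−p*)·5.0000]/1.14 = 4.3860. B = V − Δ·S = 4.3860.
(2,2): S=273.6928. Δ = (V_up−V_dn)/(S_up−S_dn) = (0.0000−5.0000)/(339.3791−260.0082) = -0.0630. V = [p*·0.0000 + (1−p*)·5.0000]/1.14 = 1.5124. B = V − Δ·S = 18.7538.
(1,0): S=169.1000. Δ = (V_up−V_dn)/(S_up−S_dn) = (4.3860−4.3860)/(209.6840−160.6450) = 0.0000. V = [p*·4.3860 + (1−p*)·4.3860]/1.14 = 3.8473. B = V − Δ·S = 3.8473.
(1,1): S=220.7200. Δ = (V_up−V_dn)/(S_up−S_dn) = (1.5124−4.3860)/(273.6928−209.6840) = -0.0449. V = [p*·1.5124 + (1−p*)·4.3860]/1.14 = 2.1959. B = V − Δ·S = 12.1047.
(0,0): S=178.0000. Δ = (V_up−V_dn)/(S_up−S_dn) = (2.1959−3.8473)/(220.7200−169.1000) = -0.0320. V = [p*·2.1959 + (1−p*)·3.8473]/1.14 = 2.4257. B = V − Δ·S = 8.1205.
Self-financing check: at every node Δ·S+B equals the discounted successor values.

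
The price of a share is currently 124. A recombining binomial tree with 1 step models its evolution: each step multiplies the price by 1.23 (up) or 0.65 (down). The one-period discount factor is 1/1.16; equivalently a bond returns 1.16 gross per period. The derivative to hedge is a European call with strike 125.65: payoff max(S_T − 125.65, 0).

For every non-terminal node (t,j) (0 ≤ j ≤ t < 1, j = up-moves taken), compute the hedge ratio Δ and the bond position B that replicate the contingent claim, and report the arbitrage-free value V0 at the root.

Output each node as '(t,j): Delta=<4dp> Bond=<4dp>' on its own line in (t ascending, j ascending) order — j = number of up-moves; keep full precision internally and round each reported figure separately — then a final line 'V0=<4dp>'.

(0,0): Delta=0.3736 Bond=-25.9594
V0=20.3682

Since d<R<u, set p* = (R−d)/(u−d) = 0.8793; price each node as the discounted p*-expectation of its children.
Terminal payoffs: V(1,0)=0.0000, V(1,1)=26.8700
(0,0): S=124.0000. Δ = (V_up−V_dn)/(S_up−S_dn) = (26.8700−0.0000)/(152.5200−80.6000) = 0.3736. V = [p*·26.8700 + (1−p*)·0.0000]/1.16 = 20.3682. B = V − Δ·S = -25.9594.
Each (Δ,B) replicates both successor values, so the strategy is self-financing and V0 is arbitrage-free.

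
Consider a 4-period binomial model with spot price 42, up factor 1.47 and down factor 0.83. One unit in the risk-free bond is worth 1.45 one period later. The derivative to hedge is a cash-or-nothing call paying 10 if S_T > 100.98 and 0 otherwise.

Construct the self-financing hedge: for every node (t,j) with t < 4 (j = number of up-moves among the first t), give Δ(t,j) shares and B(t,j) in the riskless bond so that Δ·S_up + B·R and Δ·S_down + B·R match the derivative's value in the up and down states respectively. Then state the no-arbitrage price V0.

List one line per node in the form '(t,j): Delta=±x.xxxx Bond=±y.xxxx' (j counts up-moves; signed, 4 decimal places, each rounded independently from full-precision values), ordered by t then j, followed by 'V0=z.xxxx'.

(0,0): Delta=0.0107 Bond=1.7985
(1,0): Delta=0.2001 Bond=-3.9922
(1,1): Delta=0.0073 Bond=2.8208
(2,0): Delta=0.0000 Bond=0.0000
(2,1): Delta=0.2037 Bond=-5.9755
(2,2): Delta=0.0037 Bond=4.4149
(3,0): Delta=0.0000 Bond=0.0000
(3,1): Delta=0.0000 Bond=0.0000
(3,2): Delta=0.2074 Bond=-8.9440
(3,3): Delta=0.0000 Bond=6.8966
V0=2.2495

Since d<R<u, set p* = (R−d)/(u−d) = 0.9688; price each node as the discounted p*-expectation of its children.
Payoff layer (t=4): V(4,0)=0.0000, V(4,1)=0.0000, V(4,2)=0.0000, V(4,3)=10.0000, V(4,4)=10.0000
Node (3,0) S=24.0151: V=(p*·0.0000+(1−p*)·0.0000)/1.45=0.0000; Δ=(0.0000−0.0000)/(35.3021−19.9325)=0.0000; B=V−Δ·S=0.0000
Node (3,1) S=42.5327: V=(p*·0.0000+(1−p*)·0.0000)/1.45=0.0000; Δ=(0.0000−0.0000)/(62.5230−35.3021)=0.0000; B=V−Δ·S=0.0000
Node (3,2) S=75.3290: V=(p*·10.0000+(1−p*)·0.0000)/1.45=6.6810; Δ=(10.0000−0.0000)/(110.7336−62.5230)=0.2074; B=V−Δ·S=-8.9440
Node (3,3) S=133.4140: V=(p*·10.0000+(1−p*)·10.0000)/1.45=6.8966; Δ=(10.0000−10.0000)/(196.1185−110.7336)=0.0000; B=V−Δ·S=6.8966
Node (2,0) S=28.9338: V=(p*·0.0000+(1−p*)·0.0000)/1.45=0.0000; Δ=(0.0000−0.0000)/(42.5327−24.0151)=0.0000; B=V−Δ·S=0.0000
Node (2,1) S=51.2442: V=(p*·6.6810+(1−p*)·0.0000)/1.45=4.4636; Δ=(6.6810−0.0000)/(75.3290−42.5327)=0.2037; B=V−Δ·S=-5.9755
Node (2,2) S=90.7578: V=(p*·6.8966+(1−p*)·6.6810)/1.45=4.7516; Δ=(6.8966−6.6810)/(133.4140−75.3290)=0.0037; B=V−Δ·S=4.4149
Node (1,0) S=34.8600: V=(p*·4.4636+(1−p*)·0.0000)/1.45=2.9822; Δ=(4.4636−0.0000)/(51.2442−28.9338)=0.2001; B=V−Δ·S=-3.9922
Node (1,1) S=61.7400: V=(p*·4.7516+(1−p*)·4.4636)/1.45=3.2708; Δ=(4.7516−4.4636)/(90.7578−51.2442)=0.0073; B=V−Δ·S=2.8208
Node (0,0) S=42.0000: V=(p*·3.2708+(1−p*)·2.9822)/1.45=2.2495; Δ=(3.2708−2.9822)/(61.7400−34.8600)=0.0107; B=V−Δ·S=1.7985
Each (Δ,B) replicates both successor values, so the strategy is self-financing and V0 is arbitrage-free.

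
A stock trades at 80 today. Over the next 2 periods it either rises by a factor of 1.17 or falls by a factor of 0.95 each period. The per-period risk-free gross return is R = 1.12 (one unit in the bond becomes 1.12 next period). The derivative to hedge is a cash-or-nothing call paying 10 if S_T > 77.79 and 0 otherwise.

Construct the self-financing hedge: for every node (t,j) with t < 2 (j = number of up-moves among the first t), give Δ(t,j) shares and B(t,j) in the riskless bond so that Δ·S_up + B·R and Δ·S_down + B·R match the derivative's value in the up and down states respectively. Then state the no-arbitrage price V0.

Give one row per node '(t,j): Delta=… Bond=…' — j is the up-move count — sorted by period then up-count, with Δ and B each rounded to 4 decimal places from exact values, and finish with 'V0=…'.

The replicating-portfolio and risk-neutral prices coincide; use p* = (1.12−0.95)/(1.17−0.95) = 0.7727 for the latter.
Terminal values V(2,·): V(2,0)=0.0000, V(2,1)=10.0000, V(2,2)=10.0000
Node (1,0) S=76.0000: V=(p*·10.0000+(1−p*)·0.0000)/1.12=6.8994; Δ=(10.0000−0.0000)/(88.9200−72.2000)=0.5981; B=V−Δ·S=-38.5552
Node (1,1) S=93.6000: V=(p*·10.0000+(1−p*)·10.0000)/1.12=8.9286; Δ=(10.0000−10.0000)/(109.5120−88.9200)=0.0000; B=V−Δ·S=8.9286
Node (0,0) S=80.0000: V=(p*·8.9286+(1−p*)·6.8994)/1.12=7.5602; Δ=(8.9286−6.8994)/(93.6000−76.0000)=0.1153; B=V−Δ·S=-1.6636
The time-0 hedge costs 7.5602, which is the no-arbitrage price.

(0,0): Delta=0.1153 Bond=-1.6636
(1,0): Delta=0.5981 Bond=-38.5552
(1,1): Delta=0.0000 Bond=8.9286
V0=7.5602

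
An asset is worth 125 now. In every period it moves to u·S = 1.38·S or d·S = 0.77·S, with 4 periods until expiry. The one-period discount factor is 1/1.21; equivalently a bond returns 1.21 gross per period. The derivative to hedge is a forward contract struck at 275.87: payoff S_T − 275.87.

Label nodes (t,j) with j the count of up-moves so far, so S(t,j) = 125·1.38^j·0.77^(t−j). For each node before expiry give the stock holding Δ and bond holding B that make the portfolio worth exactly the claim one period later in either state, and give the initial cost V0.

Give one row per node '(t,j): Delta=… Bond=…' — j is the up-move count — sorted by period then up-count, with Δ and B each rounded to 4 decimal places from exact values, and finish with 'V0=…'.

Since d<R<u, set p* = (R−d)/(u−d) = 0.7213; price each node as the discounted p*-expectation of its children.
At expiry t=4: V(4,0)=-231.9287, V(4,1)=-197.1181, V(4,2)=-134.7302, V(4,3)=-22.9181, V(4,4)=177.4724
  t=3,j=0: stock 57.0666 → up 78.7519 (V=-197.1181), down 43.9413 (V=-231.9287). Price -170.9251; hedge Δ=1.0000, bond B=-227.9917.
  t=3,j=1: stock 102.2752 → up 141.1398 (V=-134.7302), down 78.7519 (V=-197.1181). Price -125.7165; hedge Δ=1.0000, bond B=-227.9917.
  t=3,j=2: stock 183.2985 → up 252.9519 (V=-22.9181), down 141.1398 (V=-134.7302). Price -44.6932; hedge Δ=1.0000, bond B=-227.9917.
  t=3,j=3: stock 328.5090 → up 453.3424 (V=177.4724), down 252.9519 (V=-22.9181). Price 100.5173; hedge Δ=1.0000, bond B=-227.9917.
  t=2,j=0: stock 74.1125 → up 102.2752 (V=-125.7165), down 57.0666 (V=-170.9251). Price -114.3104; hedge Δ=1.0000, bond B=-188.4229.
  t=2,j=1: stock 132.8250 → up 183.2985 (V=-44.6932), down 102.2753 (V=-125.7165). Price -55.5979; hedge Δ=1.0000, bond B=-188.4229.
  t=2,j=2: stock 238.0500 → up 328.5090 (V=100.5173), down 183.2985 (V=-44.6932). Price 49.6271; hedge Δ=1.0000, bond B=-188.4229.
  t=1,j=0: stock 96.2500 → up 132.8250 (V=-55.5979), down 74.1125 (V=-114.3104). Price -59.4714; hedge Δ=1.0000, bond B=-155.7214.
  t=1,j=1: stock 172.5000 → up 238.0500 (V=49.6271), down 132.8250 (V=-55.5979). Price 16.7786; hedge Δ=1.0000, bond B=-155.7214.
  t=0,j=0: stock 125.0000 → up 172.5000 (V=16.7786), down 96.2500 (V=-59.4714). Price -3.6954; hedge Δ=1.0000, bond B=-128.6954.
Root portfolio cost Δ·125+B reproduces V0=-3.6954.

(0,0): Delta=1.0000 Bond=-128.6954
(1,0): Delta=1.0000 Bond=-155.7214
(1,1): Delta=1.0000 Bond=-155.7214
(2,0): Delta=1.0000 Bond=-188.4229
(2,1): Delta=1.0000 Bond=-188.4229
(2,2): Delta=1.0000 Bond=-188.4229
(3,0): Delta=1.0000 Bond=-227.9917
(3,1): Delta=1.0000 Bond=-227.9917
(3,2): Delta=1.0000 Bond=-227.9917
(3,3): Delta=1.0000 Bond=-227.9917
V0=-3.6954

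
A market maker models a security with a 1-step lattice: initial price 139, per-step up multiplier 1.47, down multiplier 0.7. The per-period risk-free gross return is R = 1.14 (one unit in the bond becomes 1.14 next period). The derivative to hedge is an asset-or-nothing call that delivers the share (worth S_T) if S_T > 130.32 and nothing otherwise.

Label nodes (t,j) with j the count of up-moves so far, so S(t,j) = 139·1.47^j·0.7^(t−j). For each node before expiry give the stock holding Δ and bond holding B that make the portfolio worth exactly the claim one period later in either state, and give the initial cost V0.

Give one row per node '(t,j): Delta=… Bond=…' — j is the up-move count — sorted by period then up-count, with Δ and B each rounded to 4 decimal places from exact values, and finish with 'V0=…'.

Since d<R<u, set p* = (R−d)/(u−d) = 0.5714; price each node as the discounted p*-expectation of its children.
Terminal values V(1,·): V(1,0)=0.0000, V(1,1)=204.3300
(0,0): S=139.0000. Δ = (V_up−V_dn)/(S_up−S_dn) = (204.3300−0.0000)/(204.3300−97.3000) = 1.9091. V = [p*·204.3300 + (1−p*)·0.0000]/1.14 = 102.4211. B = V − Δ·S = -162.9426.
Self-financing check: at every node Δ·S+B equals the discounted successor values.

(0,0): Delta=1.9091 Bond=-162.9426
V0=102.4211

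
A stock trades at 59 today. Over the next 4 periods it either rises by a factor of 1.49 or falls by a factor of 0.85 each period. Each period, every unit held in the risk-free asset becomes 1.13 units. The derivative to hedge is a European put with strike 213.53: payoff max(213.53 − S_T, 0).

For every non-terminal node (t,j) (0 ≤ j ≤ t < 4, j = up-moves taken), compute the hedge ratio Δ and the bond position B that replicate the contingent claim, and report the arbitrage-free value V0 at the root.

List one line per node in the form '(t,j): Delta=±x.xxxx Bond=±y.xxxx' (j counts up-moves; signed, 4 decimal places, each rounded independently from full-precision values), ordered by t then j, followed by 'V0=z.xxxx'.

Risk-neutral probability p* = (R−d)/(u−d) = (1.13−0.85)/(1.49−0.85) = 0.4375.
Payoff layer (t=4): V(4,0)=182.7316, V(4,1)=159.5423, V(4,2)=118.8927, V(4,3)=47.6364, V(4,4)=0.0000
  t=3,j=0: stock 36.2334 → up 53.9877 (V=159.5423), down 30.7984 (V=182.7316). Price 152.7312; hedge Δ=-1.0000, bond B=188.9646.
  t=3,j=1: stock 63.5150 → up 94.6373 (V=118.8927), down 53.9877 (V=159.5423). Price 125.4496; hedge Δ=-1.0000, bond B=188.9646.
  t=3,j=2: stock 111.3380 → up 165.8936 (V=47.6364), down 94.6373 (V=118.8927). Price 77.6266; hedge Δ=-1.0000, bond B=188.9646.
  t=3,j=3: stock 195.1690 → up 290.8018 (V=0.0000), down 165.8936 (V=47.6364). Price 23.7128; hedge Δ=-0.3814, bond B=98.1446.
  t=2,j=0: stock 42.6275 → up 63.5150 (V=125.4496), down 36.2334 (V=152.7312). Price 124.5978; hedge Δ=-1.0000, bond B=167.2253.
  t=2,j=1: stock 74.7235 → up 111.3380 (V=77.6266), down 63.5150 (V=125.4496). Price 92.5018; hedge Δ=-1.0000, bond B=167.2253.
  t=2,j=2: stock 130.9859 → up 195.1690 (V=23.7128), down 111.3380 (V=77.6266). Price 47.8224; hedge Δ=-0.6431, bond B=132.0627.
  t=1,j=0: stock 50.1500 → up 74.7235 (V=92.5018), down 42.6275 (V=124.5978). Price 97.8370; hedge Δ=-1.0000, bond B=147.9870.
  t=1,j=1: stock 87.9100 → up 130.9859 (V=47.8224), down 74.7235 (V=92.5018). Price 64.5616; hedge Δ=-0.7941, bond B=134.3732.
  t=0,j=0: stock 59.0000 → up 87.9100 (V=64.5616), down 50.1500 (V=97.8370). Price 73.6982; hedge Δ=-0.8812, bond B=125.6911.
Check: Δ(0,0)·S0 + B(0,0) = 73.6982 = V0.

(0,0): Delta=-0.8812 Bond=125.6911
(1,0): Delta=-1.0000 Bond=147.9870
(1,1): Delta=-0.7941 Bond=134.3732
(2,0): Delta=-1.0000 Bond=167.2253
(2,1): Delta=-1.0000 Bond=167.2253
(2,2): Delta=-0.6431 Bond=132.0627
(3,0): Delta=-1.0000 Bond=188.9646
(3,1): Delta=-1.0000 Bond=188.9646
(3,2): Delta=-1.0000 Bond=188.9646
(3,3): Delta=-0.3814 Bond=98.1446
V0=73.6982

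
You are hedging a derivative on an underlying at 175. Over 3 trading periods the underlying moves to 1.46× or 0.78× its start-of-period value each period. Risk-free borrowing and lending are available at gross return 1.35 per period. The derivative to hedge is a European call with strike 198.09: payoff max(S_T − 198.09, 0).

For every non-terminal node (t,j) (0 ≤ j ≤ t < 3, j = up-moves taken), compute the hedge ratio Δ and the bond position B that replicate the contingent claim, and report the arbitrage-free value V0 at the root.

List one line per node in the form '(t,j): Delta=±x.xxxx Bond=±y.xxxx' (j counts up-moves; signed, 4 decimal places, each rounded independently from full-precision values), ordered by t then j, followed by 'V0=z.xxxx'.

No-arbitrage ⇒ martingale measure with p* = (R−d)/(u−d) = 0.8382.
At expiry t=3: V(3,0)=0.0000, V(3,1)=0.0000, V(3,2)=92.8734, V(3,3)=346.5338
  t=2,j=0: stock 106.4700 → up 155.4462 (V=0.0000), down 83.0466 (V=0.0000). Price 0.0000; hedge Δ=0.0000, bond B=0.0000.
  t=2,j=1: stock 199.2900 → up 290.9634 (V=92.8734), down 155.4462 (V=0.0000). Price 57.6665; hedge Δ=0.6853, bond B=-78.9120.
  t=2,j=2: stock 373.0300 → up 544.6238 (V=346.5338), down 290.9634 (V=92.8734). Price 226.2967; hedge Δ=1.0000, bond B=-146.7333.
  t=1,j=0: stock 136.5000 → up 199.2900 (V=57.6665), down 106.4700 (V=0.0000). Price 35.8060; hedge Δ=0.6213, bond B=-48.9977.
  t=1,j=1: stock 255.5000 → up 373.0300 (V=226.2967), down 199.2900 (V=57.6665). Price 147.4209; hedge Δ=0.9706, bond B=-100.5646.
  t=0,j=0: stock 175.0000 → up 255.5000 (V=147.4209), down 136.5000 (V=35.8060). Price 95.8263; hedge Δ=0.9379, bond B=-68.3133.
Check: Δ(0,0)·S0 + B(0,0) = 95.8263 = V0.

(0,0): Delta=0.9379 Bond=-68.3133
(1,0): Delta=0.6213 Bond=-48.9977
(1,1): Delta=0.9706 Bond=-100.5646
(2,0): Delta=0.0000 Bond=0.0000
(2,1): Delta=0.6853 Bond=-78.9120
(2,2): Delta=1.0000 Bond=-146.7333
V0=95.8263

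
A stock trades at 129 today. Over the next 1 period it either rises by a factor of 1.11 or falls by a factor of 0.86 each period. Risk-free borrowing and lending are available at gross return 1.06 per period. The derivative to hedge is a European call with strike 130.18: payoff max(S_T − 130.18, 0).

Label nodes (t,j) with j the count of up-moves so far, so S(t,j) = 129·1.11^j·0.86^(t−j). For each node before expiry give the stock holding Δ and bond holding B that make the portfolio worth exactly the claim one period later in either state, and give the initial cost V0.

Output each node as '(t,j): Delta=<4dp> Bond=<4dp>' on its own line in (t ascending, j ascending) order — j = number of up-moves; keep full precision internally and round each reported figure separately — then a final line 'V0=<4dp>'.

(0,0): Delta=0.4034 Bond=-42.2211
V0=9.8189

Risk-neutral probability p* = (R−d)/(u−d) = (1.06−0.86)/(1.11−0.86) = 0.8000.
Terminal values V(1,·): V(1,0)=0.0000, V(1,1)=13.0100
(0,0): S=129.0000. Δ = (V_up−V_dn)/(S_up−S_dn) = (13.0100−0.0000)/(143.1900−110.9400) = 0.4034. V = [p*·13.0100 + (1−p*)·0.0000]/1.06 = 9.8189. B = V − Δ·S = -42.2211.
Self-financing check: at every node Δ·S+B equals the discounted successor values.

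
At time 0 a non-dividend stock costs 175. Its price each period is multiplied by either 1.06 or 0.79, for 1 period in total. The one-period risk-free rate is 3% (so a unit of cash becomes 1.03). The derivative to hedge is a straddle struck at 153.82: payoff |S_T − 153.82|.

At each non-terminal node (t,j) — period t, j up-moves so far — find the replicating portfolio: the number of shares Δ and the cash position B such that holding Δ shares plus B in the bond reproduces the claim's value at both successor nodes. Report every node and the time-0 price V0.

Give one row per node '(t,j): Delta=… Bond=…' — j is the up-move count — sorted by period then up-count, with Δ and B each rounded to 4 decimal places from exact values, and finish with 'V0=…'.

Since d<R<u, set p* = (R−d)/(u−d) = 0.8889; price each node as the discounted p*-expectation of its children.
Payoff layer (t=1): V(1,0)=15.5700, V(1,1)=31.6800
Node (0,0) S=175.0000: V=(p*·31.6800+(1−p*)·15.5700)/1.03=29.0194; Δ=(31.6800−15.5700)/(185.5000−138.2500)=0.3410; B=V−Δ·S=-30.6472
Each (Δ,B) replicates both successor values, so the strategy is self-financing and V0 is arbitrage-free.

(0,0): Delta=0.3410 Bond=-30.6472
V0=29.0194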